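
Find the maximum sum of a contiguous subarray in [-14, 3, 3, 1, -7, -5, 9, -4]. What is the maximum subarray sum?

Using Kadane's algorithm on [-14, 3, 3, 1, -7, -5, 9, -4]:

Scanning through the array:
Position 1 (value 3): max_ending_here = 3, max_so_far = 3
Position 2 (value 3): max_ending_here = 6, max_so_far = 6
Position 3 (value 1): max_ending_here = 7, max_so_far = 7
Position 4 (value -7): max_ending_here = 0, max_so_far = 7
Position 5 (value -5): max_ending_here = -5, max_so_far = 7
Position 6 (value 9): max_ending_here = 9, max_so_far = 9
Position 7 (value -4): max_ending_here = 5, max_so_far = 9

Maximum subarray: [9]
Maximum sum: 9

The maximum subarray is [9] with sum 9. This subarray runs from index 6 to index 6.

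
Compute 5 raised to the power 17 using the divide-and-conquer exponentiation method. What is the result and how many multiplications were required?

Computing 5^17 by squaring (build up from 5^1; each line after the first costs one multiplication):

5^1 = 5
5^2 = (5^1)^2 = 5^2 = 25
5^4 = (5^2)^2 = 25^2 = 625
5^8 = (5^4)^2 = 625^2 = 390625
5^16 = (5^8)^2 = 390625^2 = 152587890625
5^17 = 5 * 5^16 = 5 * 152587890625 = 762939453125

Result: 762939453125
Multiplications needed: 5 (5 lines after 5^1)

5^17 = 762939453125. Using exponentiation by squaring, this requires 5 multiplications. The key idea: if the exponent is even, square the half-power; if odd, multiply by the base once.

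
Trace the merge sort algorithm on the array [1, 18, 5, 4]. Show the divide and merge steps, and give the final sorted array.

Merge sort trace:

Split: [1, 18, 5, 4] -> [1, 18] and [5, 4]
  Split: [1, 18] -> [1] and [18]
  Merge: [1] + [18] -> [1, 18]
  Split: [5, 4] -> [5] and [4]
  Merge: [5] + [4] -> [4, 5]
Merge: [1, 18] + [4, 5] -> [1, 4, 5, 18]

Final sorted array: [1, 4, 5, 18]

The merge sort proceeds by recursively splitting the array and merging sorted halves.
After all merges, the sorted array is [1, 4, 5, 18].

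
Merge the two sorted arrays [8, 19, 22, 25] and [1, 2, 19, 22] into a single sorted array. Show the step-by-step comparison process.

Merging process:

Compare 8 vs 1: take 1 from right. Merged: [1]
Compare 8 vs 2: take 2 from right. Merged: [1, 2]
Compare 8 vs 19: take 8 from left. Merged: [1, 2, 8]
Compare 19 vs 19: take 19 from left. Merged: [1, 2, 8, 19]
Compare 22 vs 19: take 19 from right. Merged: [1, 2, 8, 19, 19]
Compare 22 vs 22: take 22 from left. Merged: [1, 2, 8, 19, 19, 22]
Compare 25 vs 22: take 22 from right. Merged: [1, 2, 8, 19, 19, 22, 22]
Append remaining from left: [25]. Merged: [1, 2, 8, 19, 19, 22, 22, 25]

Final merged array: [1, 2, 8, 19, 19, 22, 22, 25]
Total comparisons: 7

The merged array is [1, 2, 8, 19, 19, 22, 22, 25], requiring 7 comparisons. The merge step runs in O(n) time where n is the total number of elements.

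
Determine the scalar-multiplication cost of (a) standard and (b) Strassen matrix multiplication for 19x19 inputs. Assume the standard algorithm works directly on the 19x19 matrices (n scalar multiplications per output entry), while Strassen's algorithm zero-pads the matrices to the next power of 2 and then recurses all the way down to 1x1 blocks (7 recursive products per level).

Matrix multiplication for 19x19 matrices:

Strassen's algorithm requires power-of-2 dimensions. Pad 19x19 to 32x32 (next power of 2).

Standard algorithm: 19^3 = 6859 multiplications
Strassen's algorithm: 7^(log2(32)) = 7^5 = 16807 multiplications
Difference: 6859 - 16807 = -9948 (Strassen uses MORE here due to padding overhead — for small or just-over-power-of-2 n, padding can outweigh the per-level savings)

Standard: 6859 multiplications (19^3). Strassen: 16807 multiplications (7^5, after padding to 32x32). Strassen reduces 8 recursive multiplications to 7 at each level.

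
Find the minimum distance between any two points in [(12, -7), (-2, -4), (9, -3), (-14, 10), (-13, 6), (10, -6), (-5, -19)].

Computing all pairwise distances among 7 points:

d((12, -7), (-2, -4)) = 14.3178
d((12, -7), (9, -3)) = 5.0
d((12, -7), (-14, 10)) = 31.0644
d((12, -7), (-13, 6)) = 28.178
d((12, -7), (10, -6)) = 2.2361 <-- minimum
d((12, -7), (-5, -19)) = 20.8087
d((-2, -4), (9, -3)) = 11.0454
d((-2, -4), (-14, 10)) = 18.4391
d((-2, -4), (-13, 6)) = 14.8661
d((-2, -4), (10, -6)) = 12.1655
d((-2, -4), (-5, -19)) = 15.2971
d((9, -3), (-14, 10)) = 26.4197
d((9, -3), (-13, 6)) = 23.7697
d((9, -3), (10, -6)) = 3.1623
d((9, -3), (-5, -19)) = 21.2603
d((-14, 10), (-13, 6)) = 4.1231
d((-14, 10), (10, -6)) = 28.8444
d((-14, 10), (-5, -19)) = 30.3645
d((-13, 6), (10, -6)) = 25.9422
d((-13, 6), (-5, -19)) = 26.2488
d((10, -6), (-5, -19)) = 19.8494

Closest pair: (12, -7) and (10, -6) with distance 2.2361

The closest pair is (12, -7) and (10, -6) with Euclidean distance 2.2361. For 7 points, brute-force pairwise comparison is shown above. For large n, the divide-and-conquer algorithm (sort by x, recurse on halves, check the dividing strip) achieves O(n log n).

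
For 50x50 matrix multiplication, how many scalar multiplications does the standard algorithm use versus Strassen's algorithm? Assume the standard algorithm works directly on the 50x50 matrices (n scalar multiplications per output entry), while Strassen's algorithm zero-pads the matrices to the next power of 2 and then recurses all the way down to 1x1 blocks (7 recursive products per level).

Matrix multiplication for 50x50 matrices:

Strassen's algorithm requires power-of-2 dimensions. Pad 50x50 to 64x64 (next power of 2).

Standard algorithm: 50^3 = 125000 multiplications
Strassen's algorithm: 7^(log2(64)) = 7^6 = 117649 multiplications
Savings: 125000 - 117649 = 7351 multiplications

Standard: 125000 multiplications (50^3). Strassen: 117649 multiplications (7^6, after padding to 64x64). Strassen reduces 8 recursive multiplications to 7 at each level.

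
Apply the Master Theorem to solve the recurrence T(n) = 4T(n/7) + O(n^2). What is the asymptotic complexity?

Master Theorem for T(n) = 4T(n/7) + O(n^2):

a = 4, b = 7, c = 2
log_b(a) = log_7(4) = 0.7124

Case 3: c = 2 > log_7(4) = 0.7124
T(n) = O(n^2) = O(n^2)

For T(n) = 4T(n/7) + O(n^2): log_7(4) = 0.7124. This is Case 3 of the Master Theorem (c > log_b(a), work dominated by root), giving O(n^2).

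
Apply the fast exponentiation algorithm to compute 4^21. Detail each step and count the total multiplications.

Computing 4^21 by squaring (build up from 4^1; each line after the first costs one multiplication):

4^1 = 4
4^2 = (4^1)^2 = 4^2 = 16
4^4 = (4^2)^2 = 16^2 = 256
4^5 = 4 * 4^4 = 4 * 256 = 1024
4^10 = (4^5)^2 = 1024^2 = 1048576
4^20 = (4^10)^2 = 1048576^2 = 1099511627776
4^21 = 4 * 4^20 = 4 * 1099511627776 = 4398046511104

Result: 4398046511104
Multiplications needed: 6 (6 lines after 4^1)

4^21 = 4398046511104. Using exponentiation by squaring, this requires 6 multiplications. The key idea: if the exponent is even, square the half-power; if odd, multiply by the base once.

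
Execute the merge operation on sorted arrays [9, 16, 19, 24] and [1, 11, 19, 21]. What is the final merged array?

Merging process:

Compare 9 vs 1: take 1 from right. Merged: [1]
Compare 9 vs 11: take 9 from left. Merged: [1, 9]
Compare 16 vs 11: take 11 from right. Merged: [1, 9, 11]
Compare 16 vs 19: take 16 from left. Merged: [1, 9, 11, 16]
Compare 19 vs 19: take 19 from left. Merged: [1, 9, 11, 16, 19]
Compare 24 vs 19: take 19 from right. Merged: [1, 9, 11, 16, 19, 19]
Compare 24 vs 21: take 21 from right. Merged: [1, 9, 11, 16, 19, 19, 21]
Append remaining from left: [24]. Merged: [1, 9, 11, 16, 19, 19, 21, 24]

Final merged array: [1, 9, 11, 16, 19, 19, 21, 24]
Total comparisons: 7

The merged array is [1, 9, 11, 16, 19, 19, 21, 24], requiring 7 comparisons. The merge step runs in O(n) time where n is the total number of elements.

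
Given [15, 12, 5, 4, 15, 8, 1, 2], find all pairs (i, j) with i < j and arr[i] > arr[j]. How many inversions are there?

Finding inversions in [15, 12, 5, 4, 15, 8, 1, 2]:

(0, 1): arr[0]=15 > arr[1]=12
(0, 2): arr[0]=15 > arr[2]=5
(0, 3): arr[0]=15 > arr[3]=4
(0, 5): arr[0]=15 > arr[5]=8
(0, 6): arr[0]=15 > arr[6]=1
(0, 7): arr[0]=15 > arr[7]=2
(1, 2): arr[1]=12 > arr[2]=5
(1, 3): arr[1]=12 > arr[3]=4
(1, 5): arr[1]=12 > arr[5]=8
(1, 6): arr[1]=12 > arr[6]=1
(1, 7): arr[1]=12 > arr[7]=2
(2, 3): arr[2]=5 > arr[3]=4
(2, 6): arr[2]=5 > arr[6]=1
(2, 7): arr[2]=5 > arr[7]=2
(3, 6): arr[3]=4 > arr[6]=1
(3, 7): arr[3]=4 > arr[7]=2
(4, 5): arr[4]=15 > arr[5]=8
(4, 6): arr[4]=15 > arr[6]=1
(4, 7): arr[4]=15 > arr[7]=2
(5, 6): arr[5]=8 > arr[6]=1
(5, 7): arr[5]=8 > arr[7]=2

Total inversions: 21

The array has 21 inversion(s): (0,1), (0,2), (0,3), (0,5), (0,6), (0,7), (1,2), (1,3), (1,5), (1,6), (1,7), (2,3), (2,6), (2,7), (3,6), (3,7), (4,5), (4,6), (4,7), (5,6), (5,7). Each pair (i,j) satisfies i < j and arr[i] > arr[j].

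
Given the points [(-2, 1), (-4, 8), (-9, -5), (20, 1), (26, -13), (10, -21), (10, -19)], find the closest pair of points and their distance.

Computing all pairwise distances among 7 points:

d((-2, 1), (-4, 8)) = 7.2801
d((-2, 1), (-9, -5)) = 9.2195
d((-2, 1), (20, 1)) = 22.0
d((-2, 1), (26, -13)) = 31.305
d((-2, 1), (10, -21)) = 25.0599
d((-2, 1), (10, -19)) = 23.3238
d((-4, 8), (-9, -5)) = 13.9284
d((-4, 8), (20, 1)) = 25.0
d((-4, 8), (26, -13)) = 36.6197
d((-4, 8), (10, -21)) = 32.2025
d((-4, 8), (10, -19)) = 30.4138
d((-9, -5), (20, 1)) = 29.6142
d((-9, -5), (26, -13)) = 35.9026
d((-9, -5), (10, -21)) = 24.8395
d((-9, -5), (10, -19)) = 23.6008
d((20, 1), (26, -13)) = 15.2315
d((20, 1), (10, -21)) = 24.1661
d((20, 1), (10, -19)) = 22.3607
d((26, -13), (10, -21)) = 17.8885
d((26, -13), (10, -19)) = 17.088
d((10, -21), (10, -19)) = 2.0 <-- minimum

Closest pair: (10, -21) and (10, -19) with distance 2.0

The closest pair is (10, -21) and (10, -19) with Euclidean distance 2.0. For 7 points, brute-force pairwise comparison is shown above. For large n, the divide-and-conquer algorithm (sort by x, recurse on halves, check the dividing strip) achieves O(n log n).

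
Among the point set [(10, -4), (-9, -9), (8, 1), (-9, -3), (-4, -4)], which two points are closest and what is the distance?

Computing all pairwise distances among 5 points:

d((10, -4), (-9, -9)) = 19.6469
d((10, -4), (8, 1)) = 5.3852
d((10, -4), (-9, -3)) = 19.0263
d((10, -4), (-4, -4)) = 14.0
d((-9, -9), (8, 1)) = 19.7231
d((-9, -9), (-9, -3)) = 6.0
d((-9, -9), (-4, -4)) = 7.0711
d((8, 1), (-9, -3)) = 17.4642
d((8, 1), (-4, -4)) = 13.0
d((-9, -3), (-4, -4)) = 5.099 <-- minimum

Closest pair: (-9, -3) and (-4, -4) with distance 5.099

The closest pair is (-9, -3) and (-4, -4) with Euclidean distance 5.099. For 5 points, brute-force pairwise comparison is shown above. For large n, the divide-and-conquer algorithm (sort by x, recurse on halves, check the dividing strip) achieves O(n log n).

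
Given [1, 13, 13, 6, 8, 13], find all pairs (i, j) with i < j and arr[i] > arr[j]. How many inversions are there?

Finding inversions in [1, 13, 13, 6, 8, 13]:

(1, 3): arr[1]=13 > arr[3]=6
(1, 4): arr[1]=13 > arr[4]=8
(2, 3): arr[2]=13 > arr[3]=6
(2, 4): arr[2]=13 > arr[4]=8

Total inversions: 4

The array has 4 inversion(s): (1,3), (1,4), (2,3), (2,4). Each pair (i,j) satisfies i < j and arr[i] > arr[j].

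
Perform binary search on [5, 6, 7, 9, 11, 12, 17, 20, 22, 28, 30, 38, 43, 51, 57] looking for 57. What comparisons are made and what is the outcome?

Binary search for 57 in [5, 6, 7, 9, 11, 12, 17, 20, 22, 28, 30, 38, 43, 51, 57]:

lo=0, hi=14, mid=7, arr[mid]=20 -> 20 < 57, search right half
lo=8, hi=14, mid=11, arr[mid]=38 -> 38 < 57, search right half
lo=12, hi=14, mid=13, arr[mid]=51 -> 51 < 57, search right half
lo=14, hi=14, mid=14, arr[mid]=57 -> Found target at index 14!

Binary search finds 57 at index 14 after 4 comparisons. The search repeatedly halves the search space by comparing with the middle element.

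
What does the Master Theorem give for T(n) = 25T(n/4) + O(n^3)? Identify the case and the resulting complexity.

Master Theorem for T(n) = 25T(n/4) + O(n^3):

a = 25, b = 4, c = 3
log_b(a) = log_4(25) = 2.3219

Case 3: c = 3 > log_4(25) = 2.3219
T(n) = O(n^3) = O(n^3)

For T(n) = 25T(n/4) + O(n^3): log_4(25) = 2.3219. This is Case 3 of the Master Theorem (c > log_b(a), work dominated by root), giving O(n^3).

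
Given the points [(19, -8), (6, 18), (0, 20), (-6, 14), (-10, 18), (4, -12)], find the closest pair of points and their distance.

Computing all pairwise distances among 6 points:

d((19, -8), (6, 18)) = 29.0689
d((19, -8), (0, 20)) = 33.8378
d((19, -8), (-6, 14)) = 33.3017
d((19, -8), (-10, 18)) = 38.9487
d((19, -8), (4, -12)) = 15.5242
d((6, 18), (0, 20)) = 6.3246
d((6, 18), (-6, 14)) = 12.6491
d((6, 18), (-10, 18)) = 16.0
d((6, 18), (4, -12)) = 30.0666
d((0, 20), (-6, 14)) = 8.4853
d((0, 20), (-10, 18)) = 10.198
d((0, 20), (4, -12)) = 32.249
d((-6, 14), (-10, 18)) = 5.6569 <-- minimum
d((-6, 14), (4, -12)) = 27.8568
d((-10, 18), (4, -12)) = 33.1059

Closest pair: (-6, 14) and (-10, 18) with distance 5.6569

The closest pair is (-6, 14) and (-10, 18) with Euclidean distance 5.6569. For 6 points, brute-force pairwise comparison is shown above. For large n, the divide-and-conquer algorithm (sort by x, recurse on halves, check the dividing strip) achieves O(n log n).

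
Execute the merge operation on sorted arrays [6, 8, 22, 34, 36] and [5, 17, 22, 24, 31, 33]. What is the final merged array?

Merging process:

Compare 6 vs 5: take 5 from right. Merged: [5]
Compare 6 vs 17: take 6 from left. Merged: [5, 6]
Compare 8 vs 17: take 8 from left. Merged: [5, 6, 8]
Compare 22 vs 17: take 17 from right. Merged: [5, 6, 8, 17]
Compare 22 vs 22: take 22 from left. Merged: [5, 6, 8, 17, 22]
Compare 34 vs 22: take 22 from right. Merged: [5, 6, 8, 17, 22, 22]
Compare 34 vs 24: take 24 from right. Merged: [5, 6, 8, 17, 22, 22, 24]
Compare 34 vs 31: take 31 from right. Merged: [5, 6, 8, 17, 22, 22, 24, 31]
Compare 34 vs 33: take 33 from right. Merged: [5, 6, 8, 17, 22, 22, 24, 31, 33]
Append remaining from left: [34, 36]. Merged: [5, 6, 8, 17, 22, 22, 24, 31, 33, 34, 36]

Final merged array: [5, 6, 8, 17, 22, 22, 24, 31, 33, 34, 36]
Total comparisons: 9

The merged array is [5, 6, 8, 17, 22, 22, 24, 31, 33, 34, 36], requiring 9 comparisons. The merge step runs in O(n) time where n is the total number of elements.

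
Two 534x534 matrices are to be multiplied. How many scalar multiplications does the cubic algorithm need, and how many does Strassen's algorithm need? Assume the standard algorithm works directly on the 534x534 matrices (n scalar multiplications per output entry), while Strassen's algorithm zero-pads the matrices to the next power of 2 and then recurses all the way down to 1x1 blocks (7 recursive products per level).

Matrix multiplication for 534x534 matrices:

Strassen's algorithm requires power-of-2 dimensions. Pad 534x534 to 1024x1024 (next power of 2).

Standard algorithm: 534^3 = 152273304 multiplications
Strassen's algorithm: 7^(log2(1024)) = 7^10 = 282475249 multiplications
Difference: 152273304 - 282475249 = -130201945 (Strassen uses MORE here due to padding overhead — for small or just-over-power-of-2 n, padding can outweigh the per-level savings)

Standard: 152273304 multiplications (534^3). Strassen: 282475249 multiplications (7^10, after padding to 1024x1024). Strassen reduces 8 recursive multiplications to 7 at each level.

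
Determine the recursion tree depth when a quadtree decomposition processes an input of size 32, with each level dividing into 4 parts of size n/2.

For divide and conquer with division factor 2:

Problem sizes at each level:
Level 0: 32
Level 1: 16
Level 2: 8
Level 3: 4
Level 4: 2
Level 5: 1

The root is level 0 and the size-1 base case is level 5 (the tree spans levels 0 through 5, i.e. 6 levels counting the root), so the depth is the number of divisions: log_2(32) = 5

The recursion tree depth is log_2(32) = 5. At each level, the problem size is divided by 2, so it takes 5 divisions to reduce to a base case of size 1. The algorithm makes 4 recursive calls at each level.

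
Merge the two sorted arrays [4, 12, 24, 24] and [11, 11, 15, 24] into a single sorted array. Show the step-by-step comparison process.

Merging process:

Compare 4 vs 11: take 4 from left. Merged: [4]
Compare 12 vs 11: take 11 from right. Merged: [4, 11]
Compare 12 vs 11: take 11 from right. Merged: [4, 11, 11]
Compare 12 vs 15: take 12 from left. Merged: [4, 11, 11, 12]
Compare 24 vs 15: take 15 from right. Merged: [4, 11, 11, 12, 15]
Compare 24 vs 24: take 24 from left. Merged: [4, 11, 11, 12, 15, 24]
Compare 24 vs 24: take 24 from left. Merged: [4, 11, 11, 12, 15, 24, 24]
Append remaining from right: [24]. Merged: [4, 11, 11, 12, 15, 24, 24, 24]

Final merged array: [4, 11, 11, 12, 15, 24, 24, 24]
Total comparisons: 7

The merged array is [4, 11, 11, 12, 15, 24, 24, 24], requiring 7 comparisons. The merge step runs in O(n) time where n is the total number of elements.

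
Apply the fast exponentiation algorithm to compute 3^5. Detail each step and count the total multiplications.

Computing 3^5 by squaring (build up from 3^1; each line after the first costs one multiplication):

3^1 = 3
3^2 = (3^1)^2 = 3^2 = 9
3^4 = (3^2)^2 = 9^2 = 81
3^5 = 3 * 3^4 = 3 * 81 = 243

Result: 243
Multiplications needed: 3 (3 lines after 3^1)

3^5 = 243. Using exponentiation by squaring, this requires 3 multiplications. The key idea: if the exponent is even, square the half-power; if odd, multiply by the base once.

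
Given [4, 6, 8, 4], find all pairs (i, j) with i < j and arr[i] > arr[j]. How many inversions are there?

Finding inversions in [4, 6, 8, 4]:

(1, 3): arr[1]=6 > arr[3]=4
(2, 3): arr[2]=8 > arr[3]=4

Total inversions: 2

The array has 2 inversion(s): (1,3), (2,3). Each pair (i,j) satisfies i < j and arr[i] > arr[j].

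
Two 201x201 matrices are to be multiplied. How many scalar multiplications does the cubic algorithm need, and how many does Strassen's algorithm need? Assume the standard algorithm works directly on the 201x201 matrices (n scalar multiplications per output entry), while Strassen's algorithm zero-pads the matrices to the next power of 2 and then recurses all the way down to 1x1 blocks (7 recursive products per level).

Matrix multiplication for 201x201 matrices:

Strassen's algorithm requires power-of-2 dimensions. Pad 201x201 to 256x256 (next power of 2).

Standard algorithm: 201^3 = 8120601 multiplications
Strassen's algorithm: 7^(log2(256)) = 7^8 = 5764801 multiplications
Savings: 8120601 - 5764801 = 2355800 multiplications

Standard: 8120601 multiplications (201^3). Strassen: 5764801 multiplications (7^8, after padding to 256x256). Strassen reduces 8 recursive multiplications to 7 at each level.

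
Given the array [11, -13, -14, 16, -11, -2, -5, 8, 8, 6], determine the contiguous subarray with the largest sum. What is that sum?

Using Kadane's algorithm on [11, -13, -14, 16, -11, -2, -5, 8, 8, 6]:

Scanning through the array:
Position 1 (value -13): max_ending_here = -2, max_so_far = 11
Position 2 (value -14): max_ending_here = -14, max_so_far = 11
Position 3 (value 16): max_ending_here = 16, max_so_far = 16
Position 4 (value -11): max_ending_here = 5, max_so_far = 16
Position 5 (value -2): max_ending_here = 3, max_so_far = 16
Position 6 (value -5): max_ending_here = -2, max_so_far = 16
Position 7 (value 8): max_ending_here = 8, max_so_far = 16
Position 8 (value 8): max_ending_here = 16, max_so_far = 16
Position 9 (value 6): max_ending_here = 22, max_so_far = 22

Maximum subarray: [8, 8, 6]
Maximum sum: 22

The maximum subarray is [8, 8, 6] with sum 22. This subarray runs from index 7 to index 9.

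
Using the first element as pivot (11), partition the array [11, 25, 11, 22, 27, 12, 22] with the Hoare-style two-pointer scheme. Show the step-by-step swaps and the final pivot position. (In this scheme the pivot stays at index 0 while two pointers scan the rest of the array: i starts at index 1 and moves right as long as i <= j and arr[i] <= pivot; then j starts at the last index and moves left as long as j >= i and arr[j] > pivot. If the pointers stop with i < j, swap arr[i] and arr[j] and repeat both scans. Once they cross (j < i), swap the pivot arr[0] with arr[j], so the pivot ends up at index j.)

Hoare-style two-pointer partition with pivot = 11:

Initial array: [11, 25, 11, 22, 27, 12, 22]

Pointers start at i = 1, j = 6.
i stops at index 1 (arr[1]=25 > 11), j stops at index 2 (arr[2]=11 <= 11): swap arr[1] and arr[2], array becomes [11, 11, 25, 22, 27, 12, 22]
i ends at 2, j ends at 1: the pointers have crossed (j < i), so scanning stops.

Swap pivot arr[0] with arr[1] to place pivot at position 1: [11, 11, 25, 22, 27, 12, 22]
Pivot position: 1

After partitioning with pivot 11, the array becomes [11, 11, 25, 22, 27, 12, 22]. The pivot is placed at index 1. All elements to the left of the pivot are <= 11, and all elements to the right are > 11.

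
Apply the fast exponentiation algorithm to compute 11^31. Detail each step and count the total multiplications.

Computing 11^31 by squaring (build up from 11^1; each line after the first costs one multiplication):

11^1 = 11
11^2 = (11^1)^2 = 11^2 = 121
11^3 = 11 * 11^2 = 11 * 121 = 1331
11^6 = (11^3)^2 = 1331^2 = 1771561
11^7 = 11 * 11^6 = 11 * 1771561 = 19487171
11^14 = (11^7)^2 = 19487171^2 = 379749833583241
11^15 = 11 * 11^14 = 11 * 379749833583241 = 4177248169415651
11^30 = (11^15)^2 = 4177248169415651^2 = 17449402268886407318558803753801
11^31 = 11 * 11^30 = 11 * 17449402268886407318558803753801 = 191943424957750480504146841291811

Result: 191943424957750480504146841291811
Multiplications needed: 8 (8 lines after 11^1)

11^31 = 191943424957750480504146841291811. Using exponentiation by squaring, this requires 8 multiplications. The key idea: if the exponent is even, square the half-power; if odd, multiply by the base once.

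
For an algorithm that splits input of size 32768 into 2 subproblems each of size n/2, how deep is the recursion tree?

For divide and conquer with division factor 2:

Problem sizes at each level:
Level 0: 32768
Level 1: 16384
Level 2: 8192
Level 3: 4096
Level 4: 2048
Level 5: 1024
Level 6: 512
Level 7: 256
Level 8: 128
Level 9: 64
Level 10: 32
Level 11: 16
Level 12: 8
Level 13: 4
Level 14: 2
Level 15: 1

The root is level 0 and the size-1 base case is level 15 (the tree spans levels 0 through 15, i.e. 16 levels counting the root), so the depth is the number of divisions: log_2(32768) = 15

The recursion tree depth is log_2(32768) = 15. At each level, the problem size is divided by 2, so it takes 15 divisions to reduce to a base case of size 1. The algorithm makes 2 recursive calls at each level.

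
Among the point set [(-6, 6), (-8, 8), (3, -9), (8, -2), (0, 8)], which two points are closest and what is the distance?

Computing all pairwise distances among 5 points:

d((-6, 6), (-8, 8)) = 2.8284 <-- minimum
d((-6, 6), (3, -9)) = 17.4929
d((-6, 6), (8, -2)) = 16.1245
d((-6, 6), (0, 8)) = 6.3246
d((-8, 8), (3, -9)) = 20.2485
d((-8, 8), (8, -2)) = 18.868
d((-8, 8), (0, 8)) = 8.0
d((3, -9), (8, -2)) = 8.6023
d((3, -9), (0, 8)) = 17.2627
d((8, -2), (0, 8)) = 12.8062

Closest pair: (-6, 6) and (-8, 8) with distance 2.8284

The closest pair is (-6, 6) and (-8, 8) with Euclidean distance 2.8284. For 5 points, brute-force pairwise comparison is shown above. For large n, the divide-and-conquer algorithm (sort by x, recurse on halves, check the dividing strip) achieves O(n log n).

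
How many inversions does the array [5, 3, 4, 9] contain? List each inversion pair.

Finding inversions in [5, 3, 4, 9]:

(0, 1): arr[0]=5 > arr[1]=3
(0, 2): arr[0]=5 > arr[2]=4

Total inversions: 2

The array has 2 inversion(s): (0,1), (0,2). Each pair (i,j) satisfies i < j and arr[i] > arr[j].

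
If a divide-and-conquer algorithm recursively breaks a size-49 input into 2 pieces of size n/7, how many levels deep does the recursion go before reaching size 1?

For divide and conquer with division factor 7:

Problem sizes at each level:
Level 0: 49
Level 1: 7
Level 2: 1

The root is level 0 and the size-1 base case is level 2 (the tree spans levels 0 through 2, i.e. 3 levels counting the root), so the depth is the number of divisions: log_7(49) = 2

The recursion tree depth is log_7(49) = 2. At each level, the problem size is divided by 7, so it takes 2 divisions to reduce to a base case of size 1. The algorithm makes 2 recursive calls at each level.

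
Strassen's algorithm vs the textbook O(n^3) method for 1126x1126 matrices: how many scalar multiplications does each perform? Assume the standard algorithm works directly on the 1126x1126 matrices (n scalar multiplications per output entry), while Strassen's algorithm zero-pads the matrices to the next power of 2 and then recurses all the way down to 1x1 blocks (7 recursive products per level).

Matrix multiplication for 1126x1126 matrices:

Strassen's algorithm requires power-of-2 dimensions. Pad 1126x1126 to 2048x2048 (next power of 2).

Standard algorithm: 1126^3 = 1427628376 multiplications
Strassen's algorithm: 7^(log2(2048)) = 7^11 = 1977326743 multiplications
Difference: 1427628376 - 1977326743 = -549698367 (Strassen uses MORE here due to padding overhead — for small or just-over-power-of-2 n, padding can outweigh the per-level savings)

Standard: 1427628376 multiplications (1126^3). Strassen: 1977326743 multiplications (7^11, after padding to 2048x2048). Strassen reduces 8 recursive multiplications to 7 at each level.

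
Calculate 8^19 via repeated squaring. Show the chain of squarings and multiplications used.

Computing 8^19 by squaring (build up from 8^1; each line after the first costs one multiplication):

8^1 = 8
8^2 = (8^1)^2 = 8^2 = 64
8^4 = (8^2)^2 = 64^2 = 4096
8^8 = (8^4)^2 = 4096^2 = 16777216
8^9 = 8 * 8^8 = 8 * 16777216 = 134217728
8^18 = (8^9)^2 = 134217728^2 = 18014398509481984
8^19 = 8 * 8^18 = 8 * 18014398509481984 = 144115188075855872

Result: 144115188075855872
Multiplications needed: 6 (6 lines after 8^1)

8^19 = 144115188075855872. Using exponentiation by squaring, this requires 6 multiplications. The key idea: if the exponent is even, square the half-power; if odd, multiply by the base once.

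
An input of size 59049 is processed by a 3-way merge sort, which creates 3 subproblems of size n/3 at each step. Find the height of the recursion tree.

For divide and conquer with division factor 3:

Problem sizes at each level:
Level 0: 59049
Level 1: 19683
Level 2: 6561
Level 3: 2187
Level 4: 729
Level 5: 243
Level 6: 81
Level 7: 27
Level 8: 9
Level 9: 3
Level 10: 1

The root is level 0 and the size-1 base case is level 10 (the tree spans levels 0 through 10, i.e. 11 levels counting the root), so the depth is the number of divisions: log_3(59049) = 10

The recursion tree depth is log_3(59049) = 10. At each level, the problem size is divided by 3, so it takes 10 divisions to reduce to a base case of size 1. The algorithm makes 3 recursive calls at each level.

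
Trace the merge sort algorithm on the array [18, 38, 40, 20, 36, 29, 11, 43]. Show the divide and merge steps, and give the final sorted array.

Merge sort trace:

Split: [18, 38, 40, 20, 36, 29, 11, 43] -> [18, 38, 40, 20] and [36, 29, 11, 43]
  Split: [18, 38, 40, 20] -> [18, 38] and [40, 20]
    Split: [18, 38] -> [18] and [38]
    Merge: [18] + [38] -> [18, 38]
    Split: [40, 20] -> [40] and [20]
    Merge: [40] + [20] -> [20, 40]
  Merge: [18, 38] + [20, 40] -> [18, 20, 38, 40]
  Split: [36, 29, 11, 43] -> [36, 29] and [11, 43]
    Split: [36, 29] -> [36] and [29]
    Merge: [36] + [29] -> [29, 36]
    Split: [11, 43] -> [11] and [43]
    Merge: [11] + [43] -> [11, 43]
  Merge: [29, 36] + [11, 43] -> [11, 29, 36, 43]
Merge: [18, 20, 38, 40] + [11, 29, 36, 43] -> [11, 18, 20, 29, 36, 38, 40, 43]

Final sorted array: [11, 18, 20, 29, 36, 38, 40, 43]

The merge sort proceeds by recursively splitting the array and merging sorted halves.
After all merges, the sorted array is [11, 18, 20, 29, 36, 38, 40, 43].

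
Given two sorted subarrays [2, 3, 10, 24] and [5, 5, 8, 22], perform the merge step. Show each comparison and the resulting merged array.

Merging process:

Compare 2 vs 5: take 2 from left. Merged: [2]
Compare 3 vs 5: take 3 from left. Merged: [2, 3]
Compare 10 vs 5: take 5 from right. Merged: [2, 3, 5]
Compare 10 vs 5: take 5 from right. Merged: [2, 3, 5, 5]
Compare 10 vs 8: take 8 from right. Merged: [2, 3, 5, 5, 8]
Compare 10 vs 22: take 10 from left. Merged: [2, 3, 5, 5, 8, 10]
Compare 24 vs 22: take 22 from right. Merged: [2, 3, 5, 5, 8, 10, 22]
Append remaining from left: [24]. Merged: [2, 3, 5, 5, 8, 10, 22, 24]

Final merged array: [2, 3, 5, 5, 8, 10, 22, 24]
Total comparisons: 7

The merged array is [2, 3, 5, 5, 8, 10, 22, 24], requiring 7 comparisons. The merge step runs in O(n) time where n is the total number of elements.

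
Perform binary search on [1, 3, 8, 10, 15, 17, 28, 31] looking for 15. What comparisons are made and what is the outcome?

Binary search for 15 in [1, 3, 8, 10, 15, 17, 28, 31]:

lo=0, hi=7, mid=3, arr[mid]=10 -> 10 < 15, search right half
lo=4, hi=7, mid=5, arr[mid]=17 -> 17 > 15, search left half
lo=4, hi=4, mid=4, arr[mid]=15 -> Found target at index 4!

Binary search finds 15 at index 4 after 3 comparisons. The search repeatedly halves the search space by comparing with the middle element.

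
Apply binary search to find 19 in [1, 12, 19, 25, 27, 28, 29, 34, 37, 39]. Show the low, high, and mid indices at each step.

Binary search for 19 in [1, 12, 19, 25, 27, 28, 29, 34, 37, 39]:

lo=0, hi=9, mid=4, arr[mid]=27 -> 27 > 19, search left half
lo=0, hi=3, mid=1, arr[mid]=12 -> 12 < 19, search right half
lo=2, hi=3, mid=2, arr[mid]=19 -> Found target at index 2!

Binary search finds 19 at index 2 after 3 comparisons. The search repeatedly halves the search space by comparing with the middle element.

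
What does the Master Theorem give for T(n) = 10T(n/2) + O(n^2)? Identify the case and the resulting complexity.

Master Theorem for T(n) = 10T(n/2) + O(n^2):

a = 10, b = 2, c = 2
log_b(a) = log_2(10) = 3.3219

Case 1: c = 2 < log_2(10) = 3.3219
T(n) = O(n^(log_2 10))

For T(n) = 10T(n/2) + O(n^2): log_2(10) = 3.3219. This is Case 1 of the Master Theorem (c < log_b(a), work dominated by leaves), giving O(n^(log_2 10)).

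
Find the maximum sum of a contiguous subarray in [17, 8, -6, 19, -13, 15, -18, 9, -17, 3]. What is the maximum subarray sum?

Using Kadane's algorithm on [17, 8, -6, 19, -13, 15, -18, 9, -17, 3]:

Scanning through the array:
Position 1 (value 8): max_ending_here = 25, max_so_far = 25
Position 2 (value -6): max_ending_here = 19, max_so_far = 25
Position 3 (value 19): max_ending_here = 38, max_so_far = 38
Position 4 (value -13): max_ending_here = 25, max_so_far = 38
Position 5 (value 15): max_ending_here = 40, max_so_far = 40
Position 6 (value -18): max_ending_here = 22, max_so_far = 40
Position 7 (value 9): max_ending_here = 31, max_so_far = 40
Position 8 (value -17): max_ending_here = 14, max_so_far = 40
Position 9 (value 3): max_ending_here = 17, max_so_far = 40

Maximum subarray: [17, 8, -6, 19, -13, 15]
Maximum sum: 40

The maximum subarray is [17, 8, -6, 19, -13, 15] with sum 40. This subarray runs from index 0 to index 5.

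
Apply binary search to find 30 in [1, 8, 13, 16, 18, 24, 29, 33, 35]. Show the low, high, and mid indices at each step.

Binary search for 30 in [1, 8, 13, 16, 18, 24, 29, 33, 35]:

lo=0, hi=8, mid=4, arr[mid]=18 -> 18 < 30, search right half
lo=5, hi=8, mid=6, arr[mid]=29 -> 29 < 30, search right half
lo=7, hi=8, mid=7, arr[mid]=33 -> 33 > 30, search left half
lo=7 > hi=6, target 30 not found

Binary search determines that 30 is not in the array after 3 comparisons. The search space was exhausted without finding the target.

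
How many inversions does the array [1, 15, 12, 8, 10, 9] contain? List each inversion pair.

Finding inversions in [1, 15, 12, 8, 10, 9]:

(1, 2): arr[1]=15 > arr[2]=12
(1, 3): arr[1]=15 > arr[3]=8
(1, 4): arr[1]=15 > arr[4]=10
(1, 5): arr[1]=15 > arr[5]=9
(2, 3): arr[2]=12 > arr[3]=8
(2, 4): arr[2]=12 > arr[4]=10
(2, 5): arr[2]=12 > arr[5]=9
(4, 5): arr[4]=10 > arr[5]=9

Total inversions: 8

The array has 8 inversion(s): (1,2), (1,3), (1,4), (1,5), (2,3), (2,4), (2,5), (4,5). Each pair (i,j) satisfies i < j and arr[i] > arr[j].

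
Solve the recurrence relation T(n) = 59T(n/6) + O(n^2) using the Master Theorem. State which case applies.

Master Theorem for T(n) = 59T(n/6) + O(n^2):

a = 59, b = 6, c = 2
log_b(a) = log_6(59) = 2.2757

Case 1: c = 2 < log_6(59) = 2.2757
T(n) = O(n^(log_6 59))

For T(n) = 59T(n/6) + O(n^2): log_6(59) = 2.2757. This is Case 1 of the Master Theorem (c < log_b(a), work dominated by leaves), giving O(n^(log_6 59)).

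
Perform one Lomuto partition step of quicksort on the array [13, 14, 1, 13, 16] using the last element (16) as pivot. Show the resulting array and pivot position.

Lomuto partition with pivot = 16:

Initial array: [13, 14, 1, 13, 16]

arr[0]=13 <= 16: swap with position 0, array becomes [13, 14, 1, 13, 16]
arr[1]=14 <= 16: swap with position 1, array becomes [13, 14, 1, 13, 16]
arr[2]=1 <= 16: swap with position 2, array becomes [13, 14, 1, 13, 16]
arr[3]=13 <= 16: swap with position 3, array becomes [13, 14, 1, 13, 16]

Place pivot at position 4: [13, 14, 1, 13, 16]
Pivot position: 4

After partitioning with pivot 16, the array becomes [13, 14, 1, 13, 16]. The pivot is placed at index 4. All elements to the left of the pivot are <= 16, and all elements to the right are > 16.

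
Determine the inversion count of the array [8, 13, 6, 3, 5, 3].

Finding inversions in [8, 13, 6, 3, 5, 3]:

(0, 2): arr[0]=8 > arr[2]=6
(0, 3): arr[0]=8 > arr[3]=3
(0, 4): arr[0]=8 > arr[4]=5
(0, 5): arr[0]=8 > arr[5]=3
(1, 2): arr[1]=13 > arr[2]=6
(1, 3): arr[1]=13 > arr[3]=3
(1, 4): arr[1]=13 > arr[4]=5
(1, 5): arr[1]=13 > arr[5]=3
(2, 3): arr[2]=6 > arr[3]=3
(2, 4): arr[2]=6 > arr[4]=5
(2, 5): arr[2]=6 > arr[5]=3
(4, 5): arr[4]=5 > arr[5]=3

Total inversions: 12

The array has 12 inversion(s): (0,2), (0,3), (0,4), (0,5), (1,2), (1,3), (1,4), (1,5), (2,3), (2,4), (2,5), (4,5). Each pair (i,j) satisfies i < j and arr[i] > arr[j].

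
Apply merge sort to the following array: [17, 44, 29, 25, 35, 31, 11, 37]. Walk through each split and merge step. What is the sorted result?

Merge sort trace:

Split: [17, 44, 29, 25, 35, 31, 11, 37] -> [17, 44, 29, 25] and [35, 31, 11, 37]
  Split: [17, 44, 29, 25] -> [17, 44] and [29, 25]
    Split: [17, 44] -> [17] and [44]
    Merge: [17] + [44] -> [17, 44]
    Split: [29, 25] -> [29] and [25]
    Merge: [29] + [25] -> [25, 29]
  Merge: [17, 44] + [25, 29] -> [17, 25, 29, 44]
  Split: [35, 31, 11, 37] -> [35, 31] and [11, 37]
    Split: [35, 31] -> [35] and [31]
    Merge: [35] + [31] -> [31, 35]
    Split: [11, 37] -> [11] and [37]
    Merge: [11] + [37] -> [11, 37]
  Merge: [31, 35] + [11, 37] -> [11, 31, 35, 37]
Merge: [17, 25, 29, 44] + [11, 31, 35, 37] -> [11, 17, 25, 29, 31, 35, 37, 44]

Final sorted array: [11, 17, 25, 29, 31, 35, 37, 44]

The merge sort proceeds by recursively splitting the array and merging sorted halves.
After all merges, the sorted array is [11, 17, 25, 29, 31, 35, 37, 44].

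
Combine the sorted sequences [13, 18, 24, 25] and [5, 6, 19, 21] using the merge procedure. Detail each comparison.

Merging process:

Compare 13 vs 5: take 5 from right. Merged: [5]
Compare 13 vs 6: take 6 from right. Merged: [5, 6]
Compare 13 vs 19: take 13 from left. Merged: [5, 6, 13]
Compare 18 vs 19: take 18 from left. Merged: [5, 6, 13, 18]
Compare 24 vs 19: take 19 from right. Merged: [5, 6, 13, 18, 19]
Compare 24 vs 21: take 21 from right. Merged: [5, 6, 13, 18, 19, 21]
Append remaining from left: [24, 25]. Merged: [5, 6, 13, 18, 19, 21, 24, 25]

Final merged array: [5, 6, 13, 18, 19, 21, 24, 25]
Total comparisons: 6

The merged array is [5, 6, 13, 18, 19, 21, 24, 25], requiring 6 comparisons. The merge step runs in O(n) time where n is the total number of elements.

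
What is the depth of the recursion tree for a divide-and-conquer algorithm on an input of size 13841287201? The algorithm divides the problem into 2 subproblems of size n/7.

For divide and conquer with division factor 7:

Problem sizes at each level:
Level 0: 13841287201
Level 1: 1977326743
Level 2: 282475249
Level 3: 40353607
Level 4: 5764801
Level 5: 823543
Level 6: 117649
Level 7: 16807
Level 8: 2401
Level 9: 343
Level 10: 49
Level 11: 7
Level 12: 1

The root is level 0 and the size-1 base case is level 12 (the tree spans levels 0 through 12, i.e. 13 levels counting the root), so the depth is the number of divisions: log_7(13841287201) = 12

The recursion tree depth is log_7(13841287201) = 12. At each level, the problem size is divided by 7, so it takes 12 divisions to reduce to a base case of size 1. The algorithm makes 2 recursive calls at each level.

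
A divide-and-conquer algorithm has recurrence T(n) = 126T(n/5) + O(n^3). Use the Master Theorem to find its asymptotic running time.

Master Theorem for T(n) = 126T(n/5) + O(n^3):

a = 126, b = 5, c = 3
log_b(a) = log_5(126) = 3.0050

Case 1: c = 3 < log_5(126) = 3.0050
T(n) = O(n^(log_5 126))

For T(n) = 126T(n/5) + O(n^3): log_5(126) = 3.0050. This is Case 1 of the Master Theorem (c < log_b(a), work dominated by leaves), giving O(n^(log_5 126)).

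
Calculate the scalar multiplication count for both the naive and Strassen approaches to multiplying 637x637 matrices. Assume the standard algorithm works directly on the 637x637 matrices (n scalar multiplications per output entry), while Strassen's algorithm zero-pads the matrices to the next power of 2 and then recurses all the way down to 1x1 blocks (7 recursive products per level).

Matrix multiplication for 637x637 matrices:

Strassen's algorithm requires power-of-2 dimensions. Pad 637x637 to 1024x1024 (next power of 2).

Standard algorithm: 637^3 = 258474853 multiplications
Strassen's algorithm: 7^(log2(1024)) = 7^10 = 282475249 multiplications
Difference: 258474853 - 282475249 = -24000396 (Strassen uses MORE here due to padding overhead — for small or just-over-power-of-2 n, padding can outweigh the per-level savings)

Standard: 258474853 multiplications (637^3). Strassen: 282475249 multiplications (7^10, after padding to 1024x1024). Strassen reduces 8 recursive multiplications to 7 at each level.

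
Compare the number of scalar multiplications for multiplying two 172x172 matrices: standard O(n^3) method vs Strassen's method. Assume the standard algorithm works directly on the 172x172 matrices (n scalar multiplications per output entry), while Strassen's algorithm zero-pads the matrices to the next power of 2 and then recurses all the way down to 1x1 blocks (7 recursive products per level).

Matrix multiplication for 172x172 matrices:

Strassen's algorithm requires power-of-2 dimensions. Pad 172x172 to 256x256 (next power of 2).

Standard algorithm: 172^3 = 5088448 multiplications
Strassen's algorithm: 7^(log2(256)) = 7^8 = 5764801 multiplications
Difference: 5088448 - 5764801 = -676353 (Strassen uses MORE here due to padding overhead — for small or just-over-power-of-2 n, padding can outweigh the per-level savings)

Standard: 5088448 multiplications (172^3). Strassen: 5764801 multiplications (7^8, after padding to 256x256). Strassen reduces 8 recursive multiplications to 7 at each level.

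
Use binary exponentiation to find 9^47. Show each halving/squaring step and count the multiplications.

Computing 9^47 by squaring (build up from 9^1; each line after the first costs one multiplication):

9^1 = 9
9^2 = (9^1)^2 = 9^2 = 81
9^4 = (9^2)^2 = 81^2 = 6561
9^5 = 9 * 9^4 = 9 * 6561 = 59049
9^10 = (9^5)^2 = 59049^2 = 3486784401
9^11 = 9 * 9^10 = 9 * 3486784401 = 31381059609
9^22 = (9^11)^2 = 31381059609^2 = 984770902183611232881
9^23 = 9 * 9^22 = 9 * 984770902183611232881 = 8862938119652501095929
9^46 = (9^23)^2 = 8862938119652501095929^2 = 78551672112789411833022577315290546060373041
9^47 = 9 * 9^46 = 9 * 78551672112789411833022577315290546060373041 = 706965049015104706497203195837614914543357369

Result: 706965049015104706497203195837614914543357369
Multiplications needed: 9 (9 lines after 9^1)

9^47 = 706965049015104706497203195837614914543357369. Using exponentiation by squaring, this requires 9 multiplications. The key idea: if the exponent is even, square the half-power; if odd, multiply by the base once.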